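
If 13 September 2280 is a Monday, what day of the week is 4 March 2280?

Thursday

Count forward from the earlier date (March 4, 2280) to the later (September 13, 2280):
March 2280: 31 − 4 = 27 days remain.
Then April (30), May (31), June (30), July (31), August (31): 30 + 31 + 30 + 31 + 31 = 153 days.
September 1–13, 2280: 13 days.
Total: 27 + 153 + 13 = 193 days.
193 mod 7 = 4, so 4 days before Monday is Thursday.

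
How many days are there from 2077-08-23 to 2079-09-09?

747

August 23, 2077 → August 23, 2078: 365 days.
August 23, 2078 → August 23, 2079: 365 days.
August 2079: 31 − 23 = 8 days remain.
September 1–9, 2079: 9 days.
Residual: 17 days.
Total: 747 days.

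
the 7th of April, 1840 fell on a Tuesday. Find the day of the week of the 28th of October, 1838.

Count forward from the earlier date (October 28, 1838) to the later (April 7, 1840):
Day-of-year of October 28, 1838: 301.
Day-of-year of April 7, 1840: 98.
1838 has 365 days, so 365 − 301 = 64 days remain in 1838.
Full years: 1839: 365. Sum = 365.
Total: 64 + 365 + 98 = 527 days.
527 mod 7 = 2, so 2 days before Tuesday is Sunday.

Sunday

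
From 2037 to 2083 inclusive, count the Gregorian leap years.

11

Years divisible by 4 in [2037, 2083]: 2040, 2044, 2048, 2052, 2056, 2060, 2064, 2068, 2072, 2076, 2080.
No century exceptions apply. Count: 11.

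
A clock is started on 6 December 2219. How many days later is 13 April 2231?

4146

From December 6, 2219 to December 6, 2230: 11 years, of which 3 contain a Feb 29 — 8×365 + 3×366 = 4018 days.
December 2230: 31 − 6 = 25 days remain.
Then January (31), February 2231 (28), March (31): 31 + 28 + 31 = 90 days.
April 1–13, 2231: 13 days.
Residual: 128 days.
Total: 4146 days.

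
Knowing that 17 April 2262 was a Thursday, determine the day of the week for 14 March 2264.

Monday

April 17, 2262 → April 17, 2263: 365 days.
April 2263: 30 − 17 = 13 days remain.
Then 10 full months totalling 305 days.
March 1–14, 2264: 14 days.
Residual: 332 days.
Total: 697 days.
697 mod 7 = 4, so 4 days after Thursday is Monday.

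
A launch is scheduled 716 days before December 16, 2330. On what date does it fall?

December 30, 2328

Count 716 days before December 16, 2330:
December 30, 2328 → December 30, 2329: 365 days.
December 2329: 31 − 30 = 1 day remains.
Then 11 full months totalling 334 days.
December 1–16, 2330: 16 days.
Residual: 351 days.
Total: 716 days.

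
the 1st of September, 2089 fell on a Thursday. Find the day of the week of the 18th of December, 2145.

From September 1, 2089 to September 1, 2145: 56 years, of which 13 contain a Feb 29 — 43×365 + 13×366 = 20453 days.
(2100 is not a leap year (divisible by 100 but not 400).)
September 2145: 30 − 1 = 29 days remain.
Then October (31), November (30): 31 + 30 = 61 days.
December 1–18, 2145: 18 days.
Residual: 108 days.
Total: 20561 days.
20561 mod 7 = 2, so 2 days after Thursday is Saturday.

Saturday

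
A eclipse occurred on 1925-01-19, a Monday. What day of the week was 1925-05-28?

Thursday

January 1925: 31 − 19 = 12 days remain.
Then February 1925 (28), March (31), April (30): 28 + 31 + 30 = 89 days.
May 1–28, 1925: 28 days.
Total: 12 + 89 + 28 = 129 days.
129 mod 7 = 3, so 3 days after Monday is Thursday.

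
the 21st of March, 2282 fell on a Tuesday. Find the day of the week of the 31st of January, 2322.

Tuesday

From March 21, 2282 to March 21, 2321: 39 years, of which 9 contain a Feb 29 — 30×365 + 9×366 = 14244 days.
(2300 is not a leap year (divisible by 100 but not 400).)
March 2321: 31 − 21 = 10 days remain.
Then 9 full months totalling 275 days.
January 1–31, 2322: 31 days.
Residual: 316 days.
Total: 14560 days.
14560 is a multiple of 7, so the 31st of January, 2322 falls on the same weekday: Tuesday.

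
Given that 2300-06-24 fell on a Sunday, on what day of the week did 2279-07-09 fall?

Wednesday

Count forward from the earlier date (July 9, 2279) to the later (June 24, 2300):
Day-of-year of July 9, 2279: 190.
Day-of-year of June 24, 2300: 175.
2279 has 365 days, so 365 − 190 = 175 days remain in 2279.
Full years 2280–2299: 15 common + 5 leap = 15×365 + 5×366 = 7305 days.
Total: 175 + 7305 + 175 = 7655 days.
7655 mod 7 = 4, so 4 days before Sunday is Wednesday.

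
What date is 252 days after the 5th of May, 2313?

the 12th of January, 2314

Count 252 days after May 5, 2313:
May 2313: 31 − 5 = 26 days remain.
Then June (30), July (31), August (31), September (30), October (31), November (30), December (31): 30 + 31 + 31 + 30 + 31 + 30 + 31 = 214 days.
January 1–12, 2314: 12 days.
Residual: 252 days.
Total: 252 days.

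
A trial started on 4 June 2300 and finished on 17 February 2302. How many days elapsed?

623

June 4, 2300 → June 4, 2301: 365 days.
June 2301: 30 − 4 = 26 days remain.
Then July (31), August (31), September (30), October (31), November (30), December (31), January (31): 31 + 31 + 30 + 31 + 30 + 31 + 31 = 215 days.
February 1–17, 2302: 17 days (2302 is not a leap year).
Residual: 258 days.
Total: 623 days.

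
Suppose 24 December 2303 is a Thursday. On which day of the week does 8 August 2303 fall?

Saturday

Count forward from the earlier date (August 8, 2303) to the later (December 24, 2303):
August 2303: 31 − 8 = 23 days remain.
Then September (30), October (31), November (30): 30 + 31 + 30 = 91 days.
December 1–24, 2303: 24 days.
Total: 23 + 91 + 24 = 138 days.
138 mod 7 = 5, so 5 days before Thursday is Saturday.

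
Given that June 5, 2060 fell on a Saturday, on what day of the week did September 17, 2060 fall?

Friday

June 2060: 30 − 5 = 25 days remain.
Then July (31), August (31): 31 + 31 = 62 days.
September 1–17, 2060: 17 days.
Total: 25 + 62 + 17 = 104 days.
104 mod 7 = 6, so 6 days after Saturday is Friday.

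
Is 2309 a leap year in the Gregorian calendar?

2309 is not a leap year.

No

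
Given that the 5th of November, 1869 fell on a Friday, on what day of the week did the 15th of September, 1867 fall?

Sunday

Count forward from the earlier date (September 15, 1867) to the later (November 5, 1869):
Day-of-year of September 15, 1867: 258.
Day-of-year of November 5, 1869: 309.
1867 has 365 days, so 365 − 258 = 107 days remain in 1867.
Full years: 1868: 366. Sum = 366.
Total: 107 + 366 + 309 = 782 days.
782 mod 7 = 5, so 5 days before Friday is Sunday.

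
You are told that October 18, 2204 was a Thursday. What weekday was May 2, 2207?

October 18, 2204 → October 18, 2205: 365 days.
October 18, 2205 → October 18, 2206: 365 days.
October 2206: 31 − 18 = 13 days remain.
Then November (30), December (31), January (31), February 2207 (28), March (31), April (30): 30 + 31 + 31 + 28 + 31 + 30 = 181 days.
May 1–2, 2207: 2 days.
Residual: 196 days.
Total: 926 days.
926 mod 7 = 2, so 2 days after Thursday is Saturday.

Saturday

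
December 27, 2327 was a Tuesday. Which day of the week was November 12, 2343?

Friday

Day-of-year of December 27, 2327: 361.
Day-of-year of November 12, 2343: 316.
2327 has 365 days, so 365 − 361 = 4 days remain in 2327.
Full years 2328–2342: 11 common + 4 leap = 11×365 + 4×366 = 5479 days.
Total: 4 + 5479 + 316 = 5799 days.
5799 mod 7 = 3, so 3 days after Tuesday is Friday.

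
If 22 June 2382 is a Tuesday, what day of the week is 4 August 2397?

Day-of-year of June 22, 2382: 173.
Day-of-year of August 4, 2397: 216.
2382 has 365 days, so 365 − 173 = 192 days remain in 2382.
Full years 2383–2396: 10 common + 4 leap = 10×365 + 4×366 = 5114 days.
Total: 192 + 5114 + 216 = 5522 days.
5522 mod 7 = 6, so 6 days after Tuesday is Monday.

Monday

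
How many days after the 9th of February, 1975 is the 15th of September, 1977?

February 9, 1975 → February 9, 1976: 365 days.
February 9, 1976 → February 9, 1977: 366 days (1976 is a leap year).
February 1977: 28 − 9 = 19 days remain (1977 is not a leap year, so February has 28 days).
Then March (31), April (30), May (31), June (30), July (31), August (31): 31 + 30 + 31 + 30 + 31 + 31 = 184 days.
September 1–15, 1977: 15 days.
Residual: 218 days.
Total: 949 days.

949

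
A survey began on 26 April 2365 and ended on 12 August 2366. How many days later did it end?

473

April 2365: 30 − 26 = 4 days remain.
Then 15 full months totalling 457 days.
August 1–12, 2366: 12 days.
Total: 4 + 457 + 12 = 473 days.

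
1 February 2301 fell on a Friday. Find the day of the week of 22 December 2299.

Count forward from the earlier date (December 22, 2299) to the later (February 1, 2301):
December 22, 2299 → December 22, 2300: 365 days (2300 is not a leap year (divisible by 100 but not 400)).
December 2300: 31 − 22 = 9 days remain.
Then January (31): 31 days.
February 1, 2301: 1 day (2301 is not a leap year).
Residual: 41 days.
Total: 406 days.
406 is a multiple of 7, so 22 December 2299 falls on the same weekday: Friday.

Friday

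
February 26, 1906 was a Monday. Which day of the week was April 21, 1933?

Friday

From February 26, 1906 to February 26, 1933: 27 years, of which 7 contain a Feb 29 — 20×365 + 7×366 = 9862 days.
February 1933: 28 − 26 = 2 days remain (1933 is not a leap year, so February has 28 days).
Then March (31): 31 days.
April 1–21, 1933: 21 days.
Residual: 54 days.
Total: 9916 days.
9916 mod 7 = 4, so 4 days after Monday is Friday.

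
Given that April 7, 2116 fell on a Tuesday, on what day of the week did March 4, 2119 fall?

Day-of-year of April 7, 2116: 98.
Day-of-year of March 4, 2119: 63.
2116 has 366 days, so 366 − 98 = 268 days remain in 2116.
Full years: 2117: 365; 2118: 365. Sum = 730.
Total: 268 + 730 + 63 = 1061 days.
1061 mod 7 = 4, so 4 days after Tuesday is Saturday.

Saturday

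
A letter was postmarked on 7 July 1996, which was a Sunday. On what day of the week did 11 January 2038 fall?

From July 7, 1996 to July 7, 2037: 41 years, of which 10 contain a Feb 29 — 31×365 + 10×366 = 14975 days.
(2000 is a leap year (divisible by 400).)
July 2037: 31 − 7 = 24 days remain.
Then August (31), September (30), October (31), November (30), December (31): 31 + 30 + 31 + 30 + 31 = 153 days.
January 1–11, 2038: 11 days.
Residual: 188 days.
Total: 15163 days.
15163 mod 7 = 1, so 1 day after Sunday is Monday.

Monday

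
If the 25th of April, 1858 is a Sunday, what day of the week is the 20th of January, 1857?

Tuesday

Count forward from the earlier date (January 20, 1857) to the later (April 25, 1858):
January 1857: 31 − 20 = 11 days remain.
Then 14 full months totalling 424 days.
April 1–25, 1858: 25 days.
Total: 11 + 424 + 25 = 460 days.
460 mod 7 = 5, so 5 days before Sunday is Tuesday.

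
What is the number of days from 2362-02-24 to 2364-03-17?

February 2362: 28 − 24 = 4 days remain (2362 is not a leap year, so February has 28 days).
Then 24 full months totalling 731 days.
March 1–17, 2364: 17 days.
Total: 4 + 731 + 17 = 752 days.

752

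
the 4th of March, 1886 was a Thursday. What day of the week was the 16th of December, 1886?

March 1886: 31 − 4 = 27 days remain.
Then April (30), May (31), June (30), July (31), August (31), September (30), October (31), November (30): 30 + 31 + 30 + 31 + 31 + 30 + 31 + 30 = 244 days.
December 1–16, 1886: 16 days.
Total: 27 + 244 + 16 = 287 days.
287 is a multiple of 7, so the 16th of December, 1886 falls on the same weekday: Thursday.

Thursday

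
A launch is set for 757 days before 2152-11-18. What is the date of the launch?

2150-10-23

Count 757 days before November 18, 2152:
October 2150: 31 − 23 = 8 days remain.
Then 24 full months totalling 731 days.
November 1–18, 2152: 18 days.
Total: 8 + 731 + 18 = 757 days.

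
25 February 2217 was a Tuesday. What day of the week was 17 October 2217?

February 2217: 28 − 25 = 3 days remain (2217 is not a leap year, so February has 28 days).
Then March (31), April (30), May (31), June (30), July (31), August (31), September (30): 31 + 30 + 31 + 30 + 31 + 31 + 30 = 214 days.
October 1–17, 2217: 17 days.
Total: 3 + 214 + 17 = 234 days.
234 mod 7 = 3, so 3 days after Tuesday is Friday.

Friday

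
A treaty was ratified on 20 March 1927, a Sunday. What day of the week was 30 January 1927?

Count forward from the earlier date (January 30, 1927) to the later (March 20, 1927):
January 1927: 31 − 30 = 1 day remains.
Then February 1927 (28): 28 days.
March 1–20, 1927: 20 days.
Total: 1 + 28 + 20 = 49 days.
49 is a multiple of 7, so 30 January 1927 falls on the same weekday: Sunday.

Sunday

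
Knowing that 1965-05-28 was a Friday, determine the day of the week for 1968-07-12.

May 28, 1965 → May 28, 1966: 365 days.
May 28, 1966 → May 28, 1967: 365 days.
May 28, 1967 → May 28, 1968: 366 days (1968 is a leap year).
May 1968: 31 − 28 = 3 days remain.
Then June (30): 30 days.
July 1–12, 1968: 12 days.
Residual: 45 days.
Total: 1141 days.
1141 is a multiple of 7, so 1968-07-12 falls on the same weekday: Friday.

Friday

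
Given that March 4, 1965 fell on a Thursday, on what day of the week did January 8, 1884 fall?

Count forward from the earlier date (January 8, 1884) to the later (March 4, 1965):
Day-of-year of January 8, 1884: 8.
Day-of-year of March 4, 1965: 63.
1884 has 366 days, so 366 − 8 = 358 days remain in 1884.
Full years 1885–1964: 61 common + 19 leap = 61×365 + 19×366 = 29219 days.
Total: 358 + 29219 + 63 = 29640 days.
29640 mod 7 = 2, so 2 days before Thursday is Tuesday.

Tuesday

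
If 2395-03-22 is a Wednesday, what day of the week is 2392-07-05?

Count forward from the earlier date (July 5, 2392) to the later (March 22, 2395):
July 5, 2392 → July 5, 2393: 365 days.
July 5, 2393 → July 5, 2394: 365 days.
July 2394: 31 − 5 = 26 days remain.
Then August (31), September (30), October (31), November (30), December (31), January (31), February 2395 (28): 31 + 30 + 31 + 30 + 31 + 31 + 28 = 212 days.
March 1–22, 2395: 22 days.
Residual: 260 days.
Total: 990 days.
990 mod 7 = 3, so 3 days before Wednesday is Sunday.

Sunday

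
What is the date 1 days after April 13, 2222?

April 14, 2222

Count 1 days after April 13, 2222:
Within April 2222: 14 − 13 = 1 day.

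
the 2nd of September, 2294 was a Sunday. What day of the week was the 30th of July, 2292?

Saturday

Count forward from the earlier date (July 30, 2292) to the later (September 2, 2294):
Day-of-year of July 30, 2292: 212.
Day-of-year of September 2, 2294: 245.
2292 has 366 days, so 366 − 212 = 154 days remain in 2292.
Full years: 2293: 365. Sum = 365.
Total: 154 + 365 + 245 = 764 days.
764 mod 7 = 1, so 1 day before Sunday is Saturday.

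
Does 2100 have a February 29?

No

2100 is not a leap year (divisible by 100 but not 400).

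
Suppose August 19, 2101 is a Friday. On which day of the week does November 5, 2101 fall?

August 2101: 31 − 19 = 12 days remain.
Then September (30), October (31): 30 + 31 = 61 days.
November 1–5, 2101: 5 days.
Total: 12 + 61 + 5 = 78 days.
78 mod 7 = 1, so 1 day after Friday is Saturday.

Saturday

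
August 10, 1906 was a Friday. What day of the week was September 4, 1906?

Tuesday

August 1906: 31 − 10 = 21 days remain.
September 1–4, 1906: 4 days.
Total: 21 + 4 = 25 days.
25 mod 7 = 4, so 4 days after Friday is Tuesday.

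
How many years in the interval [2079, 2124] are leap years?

11

Years divisible by 4 in [2079, 2124]: 2080, 2084, 2088, 2092, 2096, 2100, 2104, 2108, 2112, 2116, 2120, 2124.
Of these, 2100 is divisible by 100 but not 400, so not leap.
Leap years: 12 − 1 = 11.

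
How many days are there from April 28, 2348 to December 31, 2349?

April 2348: 30 − 28 = 2 days remain.
Then 19 full months totalling 579 days.
December 1–31, 2349: 31 days.
Total: 2 + 579 + 31 = 612 days.

612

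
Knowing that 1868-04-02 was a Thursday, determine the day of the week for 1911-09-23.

From April 2, 1868 to April 2, 1911: 43 years, of which 9 contain a Feb 29 — 34×365 + 9×366 = 15704 days.
(1900 is not a leap year (divisible by 100 but not 400).)
April 1911: 30 − 2 = 28 days remain.
Then May (31), June (30), July (31), August (31): 31 + 30 + 31 + 31 = 123 days.
September 1–23, 1911: 23 days.
Residual: 174 days.
Total: 15878 days.
15878 mod 7 = 2, so 2 days after Thursday is Saturday.

Saturday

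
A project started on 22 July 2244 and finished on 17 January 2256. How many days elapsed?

Day-of-year of July 22, 2244: 204.
Day-of-year of January 17, 2256: 17.
2244 has 366 days, so 366 − 204 = 162 days remain in 2244.
Full years 2245–2255: 9 common + 2 leap = 9×365 + 2×366 = 4017 days.
Total: 162 + 4017 + 17 = 4196 days.

4196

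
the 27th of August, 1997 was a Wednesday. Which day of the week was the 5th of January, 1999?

Tuesday

August 1997: 31 − 27 = 4 days remain.
Then 16 full months totalling 487 days.
January 1–5, 1999: 5 days.
Total: 4 + 487 + 5 = 496 days.
496 mod 7 = 6, so 6 days after Wednesday is Tuesday.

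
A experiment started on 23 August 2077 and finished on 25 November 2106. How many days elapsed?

Day-of-year of August 23, 2077: 235.
Day-of-year of November 25, 2106: 329.
2077 has 365 days, so 365 − 235 = 130 days remain in 2077.
Full years 2078–2105: 22 common + 6 leap = 22×365 + 6×366 = 10226 days.
Total: 130 + 10226 + 329 = 10685 days.

10685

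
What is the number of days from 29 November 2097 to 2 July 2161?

23225

From November 29, 2097 to November 29, 2160: 63 years, of which 15 contain a Feb 29 — 48×365 + 15×366 = 23010 days.
(2100 is not a leap year (divisible by 100 but not 400).)
November 2160: 30 − 29 = 1 day remains.
Then December (31), January (31), February 2161 (28), March (31), April (30), May (31), June (30): 31 + 31 + 28 + 31 + 30 + 31 + 30 = 212 days.
July 1–2, 2161: 2 days.
Residual: 215 days.
Total: 23225 days.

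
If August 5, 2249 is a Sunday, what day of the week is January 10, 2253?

August 5, 2249 → August 5, 2250: 365 days.
August 5, 2250 → August 5, 2251: 365 days.
August 5, 2251 → August 5, 2252: 366 days (2252 is a leap year).
August 2252: 31 − 5 = 26 days remain.
Then September (30), October (31), November (30), December (31): 30 + 31 + 30 + 31 = 122 days.
January 1–10, 2253: 10 days.
Residual: 158 days.
Total: 1254 days.
1254 mod 7 = 1, so 1 day after Sunday is Monday.

Monday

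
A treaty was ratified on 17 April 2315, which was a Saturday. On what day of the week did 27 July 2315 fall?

April 2315: 30 − 17 = 13 days remain.
Then May (31), June (30): 31 + 30 = 61 days.
July 1–27, 2315: 27 days.
Total: 13 + 61 + 27 = 101 days.
101 mod 7 = 3, so 3 days after Saturday is Tuesday.

Tuesday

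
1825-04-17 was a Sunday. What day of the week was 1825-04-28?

Thursday

Within April 1825: 28 − 17 = 11 days.
11 mod 7 = 4, so 4 days after Sunday is Thursday.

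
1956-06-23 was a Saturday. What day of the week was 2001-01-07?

From June 23, 1956 to June 23, 2000: 44 years, of which 11 contain a Feb 29 — 33×365 + 11×366 = 16071 days.
(2000 is a leap year (divisible by 400).)
June 2000: 30 − 23 = 7 days remain.
Then July (31), August (31), September (30), October (31), November (30), December (31): 31 + 31 + 30 + 31 + 30 + 31 = 184 days.
January 1–7, 2001: 7 days.
Residual: 198 days.
Total: 16269 days.
16269 mod 7 = 1, so 1 day after Saturday is Sunday.

Sunday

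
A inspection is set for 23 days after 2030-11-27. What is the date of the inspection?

2030-12-20

Count 23 days after November 27, 2030:
November 2030: 30 − 27 = 3 days remain.
December 1–20, 2030: 20 days.
Total: 3 + 20 = 23 days.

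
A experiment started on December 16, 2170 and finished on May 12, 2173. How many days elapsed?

December 16, 2170 → December 16, 2171: 365 days.
December 16, 2171 → December 16, 2172: 366 days (2172 is a leap year).
December 2172: 31 − 16 = 15 days remain.
Then January (31), February 2173 (28), March (31), April (30): 31 + 28 + 31 + 30 = 120 days.
May 1–12, 2173: 12 days.
Residual: 147 days.
Total: 878 days.

878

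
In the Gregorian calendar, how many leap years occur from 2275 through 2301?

Years divisible by 4 in [2275, 2301]: 2276, 2280, 2284, 2288, 2292, 2296, 2300.
Of these, 2300 is divisible by 100 but not 400, so not leap.
Leap years: 7 − 1 = 6.

6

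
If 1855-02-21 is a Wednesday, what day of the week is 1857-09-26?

Saturday

February 1855: 28 − 21 = 7 days remain (1855 is not a leap year, so February has 28 days).
Then 30 full months totalling 915 days.
September 1–26, 1857: 26 days.
Total: 7 + 915 + 26 = 948 days.
948 mod 7 = 3, so 3 days after Wednesday is Saturday.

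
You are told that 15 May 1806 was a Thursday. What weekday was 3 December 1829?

Day-of-year of May 15, 1806: 135.
Day-of-year of December 3, 1829: 337.
1806 has 365 days, so 365 − 135 = 230 days remain in 1806.
Full years 1807–1828: 16 common + 6 leap = 16×365 + 6×366 = 8036 days.
Total: 230 + 8036 + 337 = 8603 days.
8603 is a multiple of 7, so 3 December 1829 falls on the same weekday: Thursday.

Thursday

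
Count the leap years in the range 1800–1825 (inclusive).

Years divisible by 4 in [1800, 1825]: 1800, 1804, 1808, 1812, 1816, 1820, 1824.
Of these, 1800 is divisible by 100 but not 400, so not leap.
Leap years: 7 − 1 = 6.

6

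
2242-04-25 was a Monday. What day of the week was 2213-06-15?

Tuesday

Count forward from the earlier date (June 15, 2213) to the later (April 25, 2242):
From June 15, 2213 to June 15, 2241: 28 years, of which 7 contain a Feb 29 — 21×365 + 7×366 = 10227 days.
June 2241: 30 − 15 = 15 days remain.
Then 9 full months totalling 274 days.
April 1–25, 2242: 25 days.
Residual: 314 days.
Total: 10541 days.
10541 mod 7 = 6, so 6 days before Monday is Tuesday.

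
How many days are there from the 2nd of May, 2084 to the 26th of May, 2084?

Within May 2084: 26 − 2 = 24 days.

24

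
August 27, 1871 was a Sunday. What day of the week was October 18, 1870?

Tuesday

Count forward from the earlier date (October 18, 1870) to the later (August 27, 1871):
October 1870: 31 − 18 = 13 days remain.
Then 9 full months totalling 273 days.
August 1–27, 1871: 27 days.
Residual: 313 days.
Total: 313 days.
313 mod 7 = 5, so 5 days before Sunday is Tuesday.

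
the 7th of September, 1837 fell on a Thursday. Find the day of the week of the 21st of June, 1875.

Monday

From September 7, 1837 to September 7, 1874: 37 years, of which 9 contain a Feb 29 — 28×365 + 9×366 = 13514 days.
September 1874: 30 − 7 = 23 days remain.
Then October (31), November (30), December (31), January (31), February 1875 (28), March (31), April (30), May (31): 31 + 30 + 31 + 31 + 28 + 31 + 30 + 31 = 243 days.
June 1–21, 1875: 21 days.
Residual: 287 days.
Total: 13801 days.
13801 mod 7 = 4, so 4 days after Thursday is Monday.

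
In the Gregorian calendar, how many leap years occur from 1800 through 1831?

7

Years divisible by 4 in [1800, 1831]: 1800, 1804, 1808, 1812, 1816, 1820, 1824, 1828.
Of these, 1800 is divisible by 100 but not 400, so not leap.
Leap years: 8 − 1 = 7.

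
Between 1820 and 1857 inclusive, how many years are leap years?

10

Years divisible by 4 in [1820, 1857]: 1820, 1824, 1828, 1832, 1836, 1840, 1844, 1848, 1852, 1856.
No century exceptions apply. Count: 10.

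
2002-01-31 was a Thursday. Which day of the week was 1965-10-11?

Count forward from the earlier date (October 11, 1965) to the later (January 31, 2002):
From October 11, 1965 to October 11, 2001: 36 years, of which 9 contain a Feb 29 — 27×365 + 9×366 = 13149 days.
(2000 is a leap year (divisible by 400).)
October 2001: 31 − 11 = 20 days remain.
Then November (30), December (31): 30 + 31 = 61 days.
January 1–31, 2002: 31 days.
Residual: 112 days.
Total: 13261 days.
13261 mod 7 = 3, so 3 days before Thursday is Monday.

Monday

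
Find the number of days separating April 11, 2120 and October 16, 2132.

From April 11, 2120 to April 11, 2132: 12 years, of which 3 contain a Feb 29 — 9×365 + 3×366 = 4383 days.
April 2132: 30 − 11 = 19 days remain.
Then May (31), June (30), July (31), August (31), September (30): 31 + 30 + 31 + 31 + 30 = 153 days.
October 1–16, 2132: 16 days.
Residual: 188 days.
Total: 4571 days.

4571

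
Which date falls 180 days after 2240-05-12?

2240-11-08

Count 180 days after May 12, 2240:
May 2240: 31 − 12 = 19 days remain.
Then June (30), July (31), August (31), September (30), October (31): 30 + 31 + 31 + 30 + 31 = 153 days.
November 1–8, 2240: 8 days.
Total: 19 + 153 + 8 = 180 days.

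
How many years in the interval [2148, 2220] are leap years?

18

Years divisible by 4: 2148, 2152, …, 2220 — 19 in all.
Of these, 2200 is divisible by 100 but not 400, so not leap.
Leap years: 19 − 1 = 18.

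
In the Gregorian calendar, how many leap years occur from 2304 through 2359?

14

Years divisible by 4: 2304, 2308, …, 2356 — 14 in all.
No century exceptions apply. Count: 14.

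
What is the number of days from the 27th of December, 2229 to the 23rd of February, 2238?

Day-of-year of December 27, 2229: 361.
Day-of-year of February 23, 2238: 54.
2229 has 365 days, so 365 − 361 = 4 days remain in 2229.
Full years 2230–2237: 6 common + 2 leap = 6×365 + 2×366 = 2922 days.
Total: 4 + 2922 + 54 = 2980 days.

2980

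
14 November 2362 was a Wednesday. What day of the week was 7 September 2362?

Count forward from the earlier date (September 7, 2362) to the later (November 14, 2362):
September 2362: 30 − 7 = 23 days remain.
Then October (31): 31 days.
November 1–14, 2362: 14 days.
Total: 23 + 31 + 14 = 68 days.
68 mod 7 = 5, so 5 days before Wednesday is Friday.

Friday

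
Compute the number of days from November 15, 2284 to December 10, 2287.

Day-of-year of November 15, 2284: 320.
Day-of-year of December 10, 2287: 344.
2284 has 366 days, so 366 − 320 = 46 days remain in 2284.
Full years: 2285: 365; 2286: 365. Sum = 730.
Total: 46 + 730 + 344 = 1120 days.

1120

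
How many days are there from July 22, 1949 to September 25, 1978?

10657

From July 22, 1949 to July 22, 1978: 29 years, of which 7 contain a Feb 29 — 22×365 + 7×366 = 10592 days.
July 1978: 31 − 22 = 9 days remain.
Then August (31): 31 days.
September 1–25, 1978: 25 days.
Residual: 65 days.
Total: 10657 days.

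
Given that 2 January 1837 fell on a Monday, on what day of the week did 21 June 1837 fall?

Wednesday

January 1837: 31 − 2 = 29 days remain.
Then February 1837 (28), March (31), April (30), May (31): 28 + 31 + 30 + 31 = 120 days.
June 1–21, 1837: 21 days.
Total: 29 + 120 + 21 = 170 days.
170 mod 7 = 2, so 2 days after Monday is Wednesday.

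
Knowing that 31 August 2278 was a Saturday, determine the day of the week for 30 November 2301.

From August 31, 2278 to August 31, 2301: 23 years, of which 5 contain a Feb 29 — 18×365 + 5×366 = 8400 days.
(2300 is not a leap year (divisible by 100 but not 400).)
August 2301: 31 − 31 = 0 days remain.
Then September (30), October (31): 30 + 31 = 61 days.
November 1–30, 2301: 30 days.
Residual: 91 days.
Total: 8491 days.
8491 is a multiple of 7, so 30 November 2301 falls on the same weekday: Saturday.

Saturday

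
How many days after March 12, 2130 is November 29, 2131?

627

March 2130: 31 − 12 = 19 days remain.
Then 19 full months totalling 579 days.
November 1–29, 2131: 29 days.
Total: 19 + 579 + 29 = 627 days.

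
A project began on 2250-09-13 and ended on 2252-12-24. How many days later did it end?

September 13, 2250 → September 13, 2251: 365 days.
September 13, 2251 → September 13, 2252: 366 days (2252 is a leap year).
September 2252: 30 − 13 = 17 days remain.
Then October (31), November (30): 31 + 30 = 61 days.
December 1–24, 2252: 24 days.
Residual: 102 days.
Total: 833 days.

833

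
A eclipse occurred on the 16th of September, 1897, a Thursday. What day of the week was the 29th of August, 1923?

Wednesday

Day-of-year of September 16, 1897: 259.
Day-of-year of August 29, 1923: 241.
1897 has 365 days, so 365 − 259 = 106 days remain in 1897.
Full years 1898–1922: 20 common + 5 leap = 20×365 + 5×366 = 9130 days.
Total: 106 + 9130 + 241 = 9477 days.
9477 mod 7 = 6, so 6 days after Thursday is Wednesday.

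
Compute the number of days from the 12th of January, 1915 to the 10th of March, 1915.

57

January 1915: 31 − 12 = 19 days remain.
Then February 1915 (28): 28 days.
March 1–10, 1915: 10 days.
Total: 19 + 28 + 10 = 57 days.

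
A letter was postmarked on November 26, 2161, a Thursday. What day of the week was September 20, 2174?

Day-of-year of November 26, 2161: 330.
Day-of-year of September 20, 2174: 263.
2161 has 365 days, so 365 − 330 = 35 days remain in 2161.
Full years 2162–2173: 9 common + 3 leap = 9×365 + 3×366 = 4383 days.
Total: 35 + 4383 + 263 = 4681 days.
4681 mod 7 = 5, so 5 days after Thursday is Tuesday.

Tuesday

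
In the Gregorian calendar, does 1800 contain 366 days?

1800 is not a leap year (divisible by 100 but not 400).

No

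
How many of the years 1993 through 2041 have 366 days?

Years divisible by 4 in [1993, 2041]: 1996, 2000, 2004, 2008, 2012, 2016, 2020, 2024, 2028, 2032, 2036, 2040.
2000 is divisible by 400, so still leap.
No century exceptions apply. Count: 12.

12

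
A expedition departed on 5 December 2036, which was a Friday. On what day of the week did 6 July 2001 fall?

Friday

Count forward from the earlier date (July 6, 2001) to the later (December 5, 2036):
Day-of-year of July 6, 2001: 187.
Day-of-year of December 5, 2036: 340.
2001 has 365 days, so 365 − 187 = 178 days remain in 2001.
Full years 2002–2035: 26 common + 8 leap = 26×365 + 8×366 = 12418 days.
Total: 178 + 12418 + 340 = 12936 days.
12936 is a multiple of 7, so 6 July 2001 falls on the same weekday: Friday.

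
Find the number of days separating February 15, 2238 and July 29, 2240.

February 15, 2238 → February 15, 2239: 365 days.
February 15, 2239 → February 15, 2240: 365 days.
February 2240: 29 − 15 = 14 days remain (2240 is a leap year, so February has 29 days).
Then March (31), April (30), May (31), June (30): 31 + 30 + 31 + 30 = 122 days.
July 1–29, 2240: 29 days.
Residual: 165 days.
Total: 895 days.

895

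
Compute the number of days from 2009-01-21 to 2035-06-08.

From January 21, 2009 to January 21, 2035: 26 years, of which 6 contain a Feb 29 — 20×365 + 6×366 = 9496 days.
January 2035: 31 − 21 = 10 days remain.
Then February 2035 (28), March (31), April (30), May (31): 28 + 31 + 30 + 31 = 120 days.
June 1–8, 2035: 8 days.
Residual: 138 days.
Total: 9634 days.

9634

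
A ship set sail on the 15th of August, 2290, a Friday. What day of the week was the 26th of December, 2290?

August 2290: 31 − 15 = 16 days remain.
Then September (30), October (31), November (30): 30 + 31 + 30 = 91 days.
December 1–26, 2290: 26 days.
Total: 16 + 91 + 26 = 133 days.
133 is a multiple of 7, so the 26th of December, 2290 falls on the same weekday: Friday.

Friday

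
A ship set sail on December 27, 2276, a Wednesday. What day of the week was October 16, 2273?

Thursday

Count forward from the earlier date (October 16, 2273) to the later (December 27, 2276):
October 16, 2273 → October 16, 2274: 365 days.
October 16, 2274 → October 16, 2275: 365 days.
October 16, 2275 → October 16, 2276: 366 days (2276 is a leap year).
October 2276: 31 − 16 = 15 days remain.
Then November (30): 30 days.
December 1–27, 2276: 27 days.
Residual: 72 days.
Total: 1168 days.
1168 mod 7 = 6, so 6 days before Wednesday is Thursday.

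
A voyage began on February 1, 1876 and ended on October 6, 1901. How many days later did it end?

9378

Day-of-year of February 1, 1876: 32.
Day-of-year of October 6, 1901: 279.
1876 has 366 days, so 366 − 32 = 334 days remain in 1876.
Full years 1877–1900: 19 common + 5 leap = 19×365 + 5×366 = 8765 days.
Total: 334 + 8765 + 279 = 9378 days.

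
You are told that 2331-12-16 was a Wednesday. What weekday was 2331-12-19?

Saturday

Within December 2331: 19 − 16 = 3 days.
3 mod 7 = 3, so 3 days after Wednesday is Saturday.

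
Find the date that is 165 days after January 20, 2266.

July 4, 2266

Count 165 days after January 20, 2266:
January 2266: 31 − 20 = 11 days remain.
Then February 2266 (28), March (31), April (30), May (31), June (30): 28 + 31 + 30 + 31 + 30 = 150 days.
July 1–4, 2266: 4 days.
Total: 11 + 150 + 4 = 165 days.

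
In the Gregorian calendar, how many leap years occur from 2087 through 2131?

10

Years divisible by 4 in [2087, 2131]: 2088, 2092, 2096, 2100, 2104, 2108, 2112, 2116, 2120, 2124, 2128.
Of these, 2100 is divisible by 100 but not 400, so not leap.
Leap years: 11 − 1 = 10.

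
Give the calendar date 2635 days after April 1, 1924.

June 19, 1931

Count 2635 days after April 1, 1924:
From April 1, 1924 to April 1, 1931: 7 years, of which 1 contains a Feb 29 — 6×365 + 1×366 = 2556 days.
April 1931: 30 − 1 = 29 days remain.
Then May (31): 31 days.
June 1–19, 1931: 19 days.
Residual: 79 days.
Total: 2635 days.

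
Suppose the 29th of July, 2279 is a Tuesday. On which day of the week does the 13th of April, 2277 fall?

Count forward from the earlier date (April 13, 2277) to the later (July 29, 2279):
April 13, 2277 → April 13, 2278: 365 days.
April 13, 2278 → April 13, 2279: 365 days.
April 2279: 30 − 13 = 17 days remain.
Then May (31), June (30): 31 + 30 = 61 days.
July 1–29, 2279: 29 days.
Residual: 107 days.
Total: 837 days.
837 mod 7 = 4, so 4 days before Tuesday is Friday.

Friday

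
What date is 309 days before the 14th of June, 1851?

the 9th of August, 1850

Count 309 days before June 14, 1851:
Day-of-year of August 9, 1850: 221.
Day-of-year of June 14, 1851: 165.
1850 has 365 days, so 365 − 221 = 144 days remain in 1850.
Total: 144 + 165 = 309 days.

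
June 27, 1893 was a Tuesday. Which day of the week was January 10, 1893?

Count forward from the earlier date (January 10, 1893) to the later (June 27, 1893):
January 1893: 31 − 10 = 21 days remain.
Then February 1893 (28), March (31), April (30), May (31): 28 + 31 + 30 + 31 = 120 days.
June 1–27, 1893: 27 days.
Total: 21 + 120 + 27 = 168 days.
168 is a multiple of 7, so January 10, 1893 falls on the same weekday: Tuesday.

Tuesday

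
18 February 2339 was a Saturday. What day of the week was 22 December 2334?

Count forward from the earlier date (December 22, 2334) to the later (February 18, 2339):
December 22, 2334 → December 22, 2335: 365 days.
December 22, 2335 → December 22, 2336: 366 days (2336 is a leap year).
December 22, 2336 → December 22, 2337: 365 days.
December 22, 2337 → December 22, 2338: 365 days.
December 2338: 31 − 22 = 9 days remain.
Then January (31): 31 days.
February 1–18, 2339: 18 days (2339 is not a leap year).
Residual: 58 days.
Total: 1519 days.
1519 is a multiple of 7, so 22 December 2334 falls on the same weekday: Saturday.

Saturday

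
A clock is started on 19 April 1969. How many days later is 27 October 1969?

April 1969: 30 − 19 = 11 days remain.
Then May (31), June (30), July (31), August (31), September (30): 31 + 30 + 31 + 31 + 30 = 153 days.
October 1–27, 1969: 27 days.
Total: 11 + 153 + 27 = 191 days.

191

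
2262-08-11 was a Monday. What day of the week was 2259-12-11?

Sunday

Count forward from the earlier date (December 11, 2259) to the later (August 11, 2262):
December 11, 2259 → December 11, 2260: 366 days (2260 is a leap year).
December 11, 2260 → December 11, 2261: 365 days.
December 2261: 31 − 11 = 20 days remain.
Then January (31), February 2262 (28), March (31), April (30), May (31), June (30), July (31): 31 + 28 + 31 + 30 + 31 + 30 + 31 = 212 days.
August 1–11, 2262: 11 days.
Residual: 243 days.
Total: 974 days.
974 mod 7 = 1, so 1 day before Monday is Sunday.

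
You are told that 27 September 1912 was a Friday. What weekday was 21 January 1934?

Sunday

From September 27, 1912 to September 27, 1933: 21 years, of which 5 contain a Feb 29 — 16×365 + 5×366 = 7670 days.
September 1933: 30 − 27 = 3 days remain.
Then October (31), November (30), December (31): 31 + 30 + 31 = 92 days.
January 1–21, 1934: 21 days.
Residual: 116 days.
Total: 7786 days.
7786 mod 7 = 2, so 2 days after Friday is Sunday.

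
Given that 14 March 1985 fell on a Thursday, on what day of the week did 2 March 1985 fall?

Count forward from the earlier date (March 2, 1985) to the later (March 14, 1985):
Within March 1985: 14 − 2 = 12 days.
12 mod 7 = 5, so 5 days before Thursday is Saturday.

Saturday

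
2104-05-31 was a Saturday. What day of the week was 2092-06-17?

Tuesday

Count forward from the earlier date (June 17, 2092) to the later (May 31, 2104):
Day-of-year of June 17, 2092: 169.
Day-of-year of May 31, 2104: 152.
2092 has 366 days, so 366 − 169 = 197 days remain in 2092.
Full years 2093–2103: 10 common + 1 leap = 10×365 + 1×366 = 4016 days.
Total: 197 + 4016 + 152 = 4365 days.
4365 mod 7 = 4, so 4 days before Saturday is Tuesday.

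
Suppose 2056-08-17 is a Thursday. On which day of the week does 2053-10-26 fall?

Count forward from the earlier date (October 26, 2053) to the later (August 17, 2056):
Day-of-year of October 26, 2053: 299.
Day-of-year of August 17, 2056: 230.
2053 has 365 days, so 365 − 299 = 66 days remain in 2053.
Full years: 2054: 365; 2055: 365. Sum = 730.
Total: 66 + 730 + 230 = 1026 days.
1026 mod 7 = 4, so 4 days before Thursday is Sunday.

Sunday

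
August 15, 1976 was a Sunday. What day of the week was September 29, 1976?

August 1976: 31 − 15 = 16 days remain.
September 1–29, 1976: 29 days.
Total: 16 + 29 = 45 days.
45 mod 7 = 3, so 3 days after Sunday is Wednesday.

Wednesday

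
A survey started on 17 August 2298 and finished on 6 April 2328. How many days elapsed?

10824

Day-of-year of August 17, 2298: 229.
Day-of-year of April 6, 2328: 97.
2298 has 365 days, so 365 − 229 = 136 days remain in 2298.
Full years 2299–2327: 23 common + 6 leap = 23×365 + 6×366 = 10591 days.
Total: 136 + 10591 + 97 = 10824 days.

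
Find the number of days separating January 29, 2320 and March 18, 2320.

January 2320: 31 − 29 = 2 days remain.
Then February 2320 (29): 29 days.
March 1–18, 2320: 18 days.
Total: 2 + 29 + 18 = 49 days.

49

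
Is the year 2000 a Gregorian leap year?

Yes

2000 is a leap year (divisible by 400).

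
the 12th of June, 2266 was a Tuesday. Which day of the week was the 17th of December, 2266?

Monday

June 2266: 30 − 12 = 18 days remain.
Then July (31), August (31), September (30), October (31), November (30): 31 + 31 + 30 + 31 + 30 = 153 days.
December 1–17, 2266: 17 days.
Total: 18 + 153 + 17 = 188 days.
188 mod 7 = 6, so 6 days after Tuesday is Monday.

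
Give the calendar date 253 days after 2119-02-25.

2119-11-05

Count 253 days after February 25, 2119:
February 2119: 28 − 25 = 3 days remain (2119 is not a leap year, so February has 28 days).
Then March (31), April (30), May (31), June (30), July (31), August (31), September (30), October (31): 31 + 30 + 31 + 30 + 31 + 31 + 30 + 31 = 245 days.
November 1–5, 2119: 5 days.
Total: 3 + 245 + 5 = 253 days.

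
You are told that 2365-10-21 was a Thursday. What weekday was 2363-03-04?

Count forward from the earlier date (March 4, 2363) to the later (October 21, 2365):
Day-of-year of March 4, 2363: 63.
Day-of-year of October 21, 2365: 294.
2363 has 365 days, so 365 − 63 = 302 days remain in 2363.
Full years: 2364: 366. Sum = 366.
Total: 302 + 366 + 294 = 962 days.
962 mod 7 = 3, so 3 days before Thursday is Monday.

Monday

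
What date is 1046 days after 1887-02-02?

1889-12-14

Count 1046 days after February 2, 1887:
Day-of-year of February 2, 1887: 33.
Day-of-year of December 14, 1889: 348.
1887 has 365 days, so 365 − 33 = 332 days remain in 1887.
Full years: 1888: 366. Sum = 366.
Total: 332 + 366 + 348 = 1046 days.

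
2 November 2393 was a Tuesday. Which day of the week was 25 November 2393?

Thursday

Within November 2393: 25 − 2 = 23 days.
23 mod 7 = 2, so 2 days after Tuesday is Thursday.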